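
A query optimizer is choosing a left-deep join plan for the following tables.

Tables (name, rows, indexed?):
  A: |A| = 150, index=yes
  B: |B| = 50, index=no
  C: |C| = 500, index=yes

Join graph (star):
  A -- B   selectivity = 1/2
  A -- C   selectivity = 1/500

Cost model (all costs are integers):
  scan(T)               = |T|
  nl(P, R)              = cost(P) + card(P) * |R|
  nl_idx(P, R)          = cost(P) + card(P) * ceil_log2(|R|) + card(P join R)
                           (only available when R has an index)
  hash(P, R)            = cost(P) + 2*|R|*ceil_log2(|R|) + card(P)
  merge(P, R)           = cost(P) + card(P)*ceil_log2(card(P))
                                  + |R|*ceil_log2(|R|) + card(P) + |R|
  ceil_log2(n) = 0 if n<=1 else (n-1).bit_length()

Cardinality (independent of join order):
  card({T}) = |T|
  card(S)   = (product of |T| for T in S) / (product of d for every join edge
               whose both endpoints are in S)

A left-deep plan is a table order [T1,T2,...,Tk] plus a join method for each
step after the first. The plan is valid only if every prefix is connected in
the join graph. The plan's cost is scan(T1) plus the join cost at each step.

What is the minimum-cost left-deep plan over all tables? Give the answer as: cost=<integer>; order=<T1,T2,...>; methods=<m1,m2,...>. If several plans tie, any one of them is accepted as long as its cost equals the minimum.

cost=2400; order=A,C,B; methods=nl_idx,hash

Selinger DP (subsets sized 1..n):
  {A}: scan cost=150, card=150
  {B}: scan cost=50, card=50
  {C}: scan cost=500, card=500
  {AB}: card=3750; try (B,hash)→900, (A,merge)→1750, (B,merge)→1850, (A,hash)→2500, (A,nl_idx)→4200, (A,nl)→7550 …(+1); best=900 via (B,hash)
  {AC}: card=150; try (C,nl_idx)→1650, (A,hash)→3400, (A,nl_idx)→4650, (C,merge)→6500, (A,merge)→6850, (C,hash)→9300 …(+2); best=1650 via (C,nl_idx)
  {ABC}: card=3750; try (B,hash)→2400, (B,merge)→3350, (B,nl)→9150, (C,hash)→13650, (C,nl_idx)→38400, (C,merge)→54650 …(+1); best=2400 via (B,hash)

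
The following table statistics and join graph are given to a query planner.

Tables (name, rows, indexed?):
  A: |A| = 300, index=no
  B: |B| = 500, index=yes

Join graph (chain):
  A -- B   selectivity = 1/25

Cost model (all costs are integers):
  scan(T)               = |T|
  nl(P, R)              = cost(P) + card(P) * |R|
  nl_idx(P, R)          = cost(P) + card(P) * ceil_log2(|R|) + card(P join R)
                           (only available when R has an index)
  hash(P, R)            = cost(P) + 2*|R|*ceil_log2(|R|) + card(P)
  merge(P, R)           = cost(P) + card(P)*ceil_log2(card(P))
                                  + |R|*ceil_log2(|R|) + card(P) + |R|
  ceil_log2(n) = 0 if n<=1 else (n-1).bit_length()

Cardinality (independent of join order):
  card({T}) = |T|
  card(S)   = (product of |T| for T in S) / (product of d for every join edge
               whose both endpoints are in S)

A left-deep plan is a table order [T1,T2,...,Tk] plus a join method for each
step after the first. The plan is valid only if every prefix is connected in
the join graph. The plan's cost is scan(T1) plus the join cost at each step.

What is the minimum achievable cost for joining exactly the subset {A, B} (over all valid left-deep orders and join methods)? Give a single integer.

Selinger DP over subsets of {A,B}:
  {A}: scan cost=300, card=300
  {B}: scan cost=500, card=500
  {AB}: card=6000; try (A,hash)→6400, (B,merge)→8300, (A,merge)→8500, (B,nl_idx)→9000, (B,hash)→9600, (B,nl)→150300 …(+1); best=6400 via (A,hash)

6400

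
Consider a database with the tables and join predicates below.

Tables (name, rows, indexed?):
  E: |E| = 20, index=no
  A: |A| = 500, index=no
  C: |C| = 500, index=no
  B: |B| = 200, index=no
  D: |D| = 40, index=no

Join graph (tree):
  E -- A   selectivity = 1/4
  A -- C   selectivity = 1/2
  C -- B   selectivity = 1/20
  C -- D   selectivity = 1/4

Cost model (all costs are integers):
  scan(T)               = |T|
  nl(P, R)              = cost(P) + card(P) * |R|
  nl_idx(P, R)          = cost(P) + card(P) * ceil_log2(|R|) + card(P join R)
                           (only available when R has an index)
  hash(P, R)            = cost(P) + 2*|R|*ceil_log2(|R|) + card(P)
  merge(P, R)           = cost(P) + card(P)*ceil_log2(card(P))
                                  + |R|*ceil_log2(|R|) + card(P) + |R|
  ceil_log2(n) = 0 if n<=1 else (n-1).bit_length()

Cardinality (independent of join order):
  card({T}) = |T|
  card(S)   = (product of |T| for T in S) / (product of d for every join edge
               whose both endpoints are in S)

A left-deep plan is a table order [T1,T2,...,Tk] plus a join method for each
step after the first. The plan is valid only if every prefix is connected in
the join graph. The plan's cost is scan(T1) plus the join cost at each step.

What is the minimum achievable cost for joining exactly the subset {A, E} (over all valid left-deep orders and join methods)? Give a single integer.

1200

Selinger DP over subsets of {A,E}:
  {E}: scan cost=20, card=20
  {A}: scan cost=500, card=500
  {AE}: card=2500; try (E,hash)→1200, (A,merge)→5140, (E,merge)→5620, (A,hash)→9040, (A,nl)→10020, (E,nl)→10500; best=1200 via (E,hash)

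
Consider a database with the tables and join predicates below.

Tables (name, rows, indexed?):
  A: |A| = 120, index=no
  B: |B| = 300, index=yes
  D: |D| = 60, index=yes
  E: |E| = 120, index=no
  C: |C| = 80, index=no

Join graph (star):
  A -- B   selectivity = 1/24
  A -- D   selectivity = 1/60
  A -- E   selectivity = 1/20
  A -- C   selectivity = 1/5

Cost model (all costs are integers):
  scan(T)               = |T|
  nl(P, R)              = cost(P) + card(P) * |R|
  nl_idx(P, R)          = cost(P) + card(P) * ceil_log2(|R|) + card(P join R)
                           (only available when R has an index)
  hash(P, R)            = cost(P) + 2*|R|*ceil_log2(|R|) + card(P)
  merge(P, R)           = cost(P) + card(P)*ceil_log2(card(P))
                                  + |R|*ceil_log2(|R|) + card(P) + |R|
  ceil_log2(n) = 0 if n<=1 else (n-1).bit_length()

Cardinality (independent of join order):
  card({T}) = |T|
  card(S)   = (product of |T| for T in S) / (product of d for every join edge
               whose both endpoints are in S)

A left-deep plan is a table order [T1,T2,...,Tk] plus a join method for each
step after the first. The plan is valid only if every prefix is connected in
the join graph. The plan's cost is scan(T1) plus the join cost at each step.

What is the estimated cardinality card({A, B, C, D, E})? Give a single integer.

Tables in S: A(120), B(300), C(80), D(60), E(120)
Edges inside S: A-B(d=24), A-D(d=60), A-E(d=20), A-C(d=5)
numerator = 120 * 300 * 80 * 60 * 120 = 20736000000
denominator = 24 * 60 * 20 * 5 = 144000
card(S) = 20736000000 / 144000 = 144000

144000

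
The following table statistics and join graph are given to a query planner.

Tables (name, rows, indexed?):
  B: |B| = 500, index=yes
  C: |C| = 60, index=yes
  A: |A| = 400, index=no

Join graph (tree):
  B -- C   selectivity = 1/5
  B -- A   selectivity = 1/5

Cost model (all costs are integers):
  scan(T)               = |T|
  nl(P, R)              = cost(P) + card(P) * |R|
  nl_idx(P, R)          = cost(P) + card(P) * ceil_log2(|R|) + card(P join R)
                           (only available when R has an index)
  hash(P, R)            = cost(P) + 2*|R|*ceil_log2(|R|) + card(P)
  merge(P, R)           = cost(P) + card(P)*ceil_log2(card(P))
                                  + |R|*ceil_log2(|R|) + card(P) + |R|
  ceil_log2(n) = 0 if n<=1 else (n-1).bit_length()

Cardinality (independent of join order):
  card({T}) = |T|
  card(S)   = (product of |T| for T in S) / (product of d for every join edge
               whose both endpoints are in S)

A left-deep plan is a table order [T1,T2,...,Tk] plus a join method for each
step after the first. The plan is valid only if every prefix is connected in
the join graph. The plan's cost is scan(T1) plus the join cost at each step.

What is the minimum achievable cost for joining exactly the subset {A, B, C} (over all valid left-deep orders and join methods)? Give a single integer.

Selinger DP over subsets of {A,B,C}:
  {B}: scan cost=500, card=500
  {C}: scan cost=60, card=60
  {A}: scan cost=400, card=400
  {BC}: card=6000; try (C,hash)→1720, (B,merge)→5480, (C,merge)→5920, (B,nl_idx)→6600, (B,hash)→9120, (C,nl_idx)→9500 …(+2); best=1720 via (C,hash)
  {AB}: card=40000; try (A,hash)→8200, (B,merge)→9400, (A,merge)→9500, (B,hash)→9800, (B,nl_idx)→44000, (B,nl)→200400 …(+1); best=8200 via (A,hash)
  {ABC}: card=480000; try (A,hash)→14920, (C,hash)→48920, (A,merge)→89720, (C,merge)→688620, (C,nl_idx)→728200, (A,nl)→2401720 …(+1); best=14920 via (A,hash)

14920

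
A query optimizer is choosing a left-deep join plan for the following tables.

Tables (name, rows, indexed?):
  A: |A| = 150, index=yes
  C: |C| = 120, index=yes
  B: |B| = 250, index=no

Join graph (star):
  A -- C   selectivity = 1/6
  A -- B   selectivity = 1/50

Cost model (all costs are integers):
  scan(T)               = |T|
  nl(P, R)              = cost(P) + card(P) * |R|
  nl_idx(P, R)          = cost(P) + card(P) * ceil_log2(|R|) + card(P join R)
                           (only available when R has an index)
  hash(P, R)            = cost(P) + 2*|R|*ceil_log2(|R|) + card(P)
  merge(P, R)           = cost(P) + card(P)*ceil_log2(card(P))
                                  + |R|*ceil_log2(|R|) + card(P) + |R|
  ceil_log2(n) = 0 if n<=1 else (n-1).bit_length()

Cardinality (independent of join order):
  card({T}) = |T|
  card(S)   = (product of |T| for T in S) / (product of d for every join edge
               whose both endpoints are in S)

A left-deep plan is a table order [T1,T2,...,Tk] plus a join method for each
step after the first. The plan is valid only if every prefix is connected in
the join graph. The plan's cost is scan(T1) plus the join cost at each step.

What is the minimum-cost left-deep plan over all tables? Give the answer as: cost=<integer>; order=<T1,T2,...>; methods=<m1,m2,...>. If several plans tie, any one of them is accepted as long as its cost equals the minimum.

cost=5330; order=B,A,C; methods=hash,hash

Selinger DP (subsets sized 1..n):
  {A}: scan cost=150, card=150
  {C}: scan cost=120, card=120
  {B}: scan cost=250, card=250
  {AC}: card=3000; try (C,hash)→1980, (A,merge)→2430, (C,merge)→2460, (A,hash)→2640, (A,nl_idx)→4080, (C,nl_idx)→4200 …(+2); best=1980 via (C,hash)
  {AB}: card=750; try (A,hash)→2900, (A,nl_idx)→3000, (B,merge)→3750, (A,merge)→3850, (B,hash)→4300, (B,nl)→37650 …(+1); best=2900 via (A,hash)
  {ABC}: card=15000; try (C,hash)→5330, (B,hash)→8980, (C,merge)→12110, (C,nl_idx)→23150, (B,merge)→43230, (C,nl)→92900 …(+1); best=5330 via (C,hash)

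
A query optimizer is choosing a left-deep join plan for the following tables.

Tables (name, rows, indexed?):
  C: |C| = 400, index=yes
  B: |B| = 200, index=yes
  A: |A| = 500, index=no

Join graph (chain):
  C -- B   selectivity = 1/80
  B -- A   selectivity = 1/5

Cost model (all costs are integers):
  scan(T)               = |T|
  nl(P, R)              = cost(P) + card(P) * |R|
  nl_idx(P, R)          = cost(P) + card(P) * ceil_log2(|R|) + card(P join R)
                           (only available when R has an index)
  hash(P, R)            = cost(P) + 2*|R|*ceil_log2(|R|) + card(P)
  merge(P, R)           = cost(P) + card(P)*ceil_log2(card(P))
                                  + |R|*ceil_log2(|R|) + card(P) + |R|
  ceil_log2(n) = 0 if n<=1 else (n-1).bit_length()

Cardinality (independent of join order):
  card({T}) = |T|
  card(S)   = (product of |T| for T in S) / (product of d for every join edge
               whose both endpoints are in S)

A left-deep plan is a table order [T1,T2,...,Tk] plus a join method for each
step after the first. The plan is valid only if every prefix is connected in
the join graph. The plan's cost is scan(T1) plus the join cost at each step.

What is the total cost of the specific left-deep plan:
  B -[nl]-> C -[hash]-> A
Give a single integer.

step 1: scan B: cost=200, card=200
step 2: join C via nl
    card(P join C) = 200*400/(80) = 1000
    cost = 200 + 200*400 = 80200
step 3: join A via hash
    card(P join A) = 1000*500/(5) = 100000
    cost = 80200 + 2*500*9 + 1000 = 90200

90200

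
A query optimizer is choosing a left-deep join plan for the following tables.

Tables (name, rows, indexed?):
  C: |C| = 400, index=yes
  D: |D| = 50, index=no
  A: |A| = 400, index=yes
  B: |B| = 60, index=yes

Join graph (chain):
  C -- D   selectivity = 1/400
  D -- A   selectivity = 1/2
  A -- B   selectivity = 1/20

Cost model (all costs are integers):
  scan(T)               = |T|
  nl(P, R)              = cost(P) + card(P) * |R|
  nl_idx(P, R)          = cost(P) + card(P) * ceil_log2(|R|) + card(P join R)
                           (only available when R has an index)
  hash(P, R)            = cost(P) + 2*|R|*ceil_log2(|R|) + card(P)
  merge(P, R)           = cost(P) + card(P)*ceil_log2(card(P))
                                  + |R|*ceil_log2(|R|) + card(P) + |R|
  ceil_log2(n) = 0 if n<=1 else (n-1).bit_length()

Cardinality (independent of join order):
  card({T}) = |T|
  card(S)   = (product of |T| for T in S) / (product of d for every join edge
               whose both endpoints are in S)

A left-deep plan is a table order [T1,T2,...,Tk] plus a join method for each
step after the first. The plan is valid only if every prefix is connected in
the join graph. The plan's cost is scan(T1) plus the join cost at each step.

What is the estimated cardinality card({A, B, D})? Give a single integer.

Tables in S: A(400), B(60), D(50)
Edges inside S: D-A(d=2), A-B(d=20)
numerator = 400 * 60 * 50 = 1200000
denominator = 2 * 20 = 40
card(S) = 1200000 / 40 = 30000

30000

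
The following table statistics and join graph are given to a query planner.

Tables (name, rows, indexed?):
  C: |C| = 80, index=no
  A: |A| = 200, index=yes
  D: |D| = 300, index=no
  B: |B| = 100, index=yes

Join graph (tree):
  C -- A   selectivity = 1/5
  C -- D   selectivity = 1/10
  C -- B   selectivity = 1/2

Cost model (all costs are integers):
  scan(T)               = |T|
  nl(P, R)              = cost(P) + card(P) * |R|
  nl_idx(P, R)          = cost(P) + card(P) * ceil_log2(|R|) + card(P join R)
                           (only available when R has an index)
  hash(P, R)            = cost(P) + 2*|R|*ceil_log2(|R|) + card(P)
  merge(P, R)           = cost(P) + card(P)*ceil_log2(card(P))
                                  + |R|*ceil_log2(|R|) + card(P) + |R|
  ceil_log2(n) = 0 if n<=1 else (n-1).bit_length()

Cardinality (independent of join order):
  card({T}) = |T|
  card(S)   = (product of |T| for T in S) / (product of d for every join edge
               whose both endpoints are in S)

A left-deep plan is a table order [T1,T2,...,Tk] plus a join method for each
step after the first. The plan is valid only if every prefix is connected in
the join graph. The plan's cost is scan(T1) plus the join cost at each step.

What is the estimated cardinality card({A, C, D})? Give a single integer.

96000

Tables in S: A(200), C(80), D(300)
Edges inside S: C-A(d=5), C-D(d=10)
numerator = 200 * 80 * 300 = 4800000
denominator = 5 * 10 = 50
card(S) = 4800000 / 50 = 96000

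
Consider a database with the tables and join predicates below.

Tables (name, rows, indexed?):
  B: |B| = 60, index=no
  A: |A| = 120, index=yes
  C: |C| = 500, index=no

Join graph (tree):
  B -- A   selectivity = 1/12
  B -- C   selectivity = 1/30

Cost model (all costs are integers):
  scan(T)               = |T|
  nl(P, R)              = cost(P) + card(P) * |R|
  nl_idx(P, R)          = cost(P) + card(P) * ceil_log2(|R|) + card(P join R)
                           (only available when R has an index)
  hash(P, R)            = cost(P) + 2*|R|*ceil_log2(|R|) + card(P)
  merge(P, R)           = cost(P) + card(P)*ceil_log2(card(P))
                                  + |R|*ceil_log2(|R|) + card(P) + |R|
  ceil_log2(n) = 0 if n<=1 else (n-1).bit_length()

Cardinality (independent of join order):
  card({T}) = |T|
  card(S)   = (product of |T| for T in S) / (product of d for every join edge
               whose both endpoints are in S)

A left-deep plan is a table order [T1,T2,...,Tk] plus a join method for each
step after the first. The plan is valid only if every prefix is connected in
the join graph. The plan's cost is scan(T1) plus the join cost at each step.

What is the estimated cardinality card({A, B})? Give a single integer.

Tables in S: A(120), B(60)
Edges inside S: B-A(d=12)
numerator = 120 * 60 = 7200
denominator = 12 = 12
card(S) = 7200 / 12 = 600

600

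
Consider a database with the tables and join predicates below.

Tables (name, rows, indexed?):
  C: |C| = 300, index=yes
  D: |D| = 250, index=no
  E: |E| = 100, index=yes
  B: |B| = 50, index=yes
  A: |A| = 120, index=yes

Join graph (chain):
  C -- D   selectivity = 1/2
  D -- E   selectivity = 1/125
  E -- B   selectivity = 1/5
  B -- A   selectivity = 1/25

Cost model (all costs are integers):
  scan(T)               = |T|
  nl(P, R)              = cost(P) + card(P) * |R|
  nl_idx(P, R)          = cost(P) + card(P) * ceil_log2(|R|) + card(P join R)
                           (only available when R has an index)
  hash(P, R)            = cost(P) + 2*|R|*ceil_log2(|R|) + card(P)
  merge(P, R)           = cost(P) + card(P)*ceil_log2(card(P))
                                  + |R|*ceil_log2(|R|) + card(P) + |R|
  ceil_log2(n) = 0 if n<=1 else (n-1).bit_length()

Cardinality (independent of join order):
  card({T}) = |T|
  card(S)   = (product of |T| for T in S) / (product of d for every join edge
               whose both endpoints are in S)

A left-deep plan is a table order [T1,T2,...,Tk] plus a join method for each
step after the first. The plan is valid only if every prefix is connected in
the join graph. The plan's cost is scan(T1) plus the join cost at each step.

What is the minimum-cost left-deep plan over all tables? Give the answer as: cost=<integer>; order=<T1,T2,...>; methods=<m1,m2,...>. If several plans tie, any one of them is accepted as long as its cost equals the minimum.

Selinger DP (subsets sized 1..n):
  {C}: scan cost=300, card=300
  {D}: scan cost=250, card=250
  {E}: scan cost=100, card=100
  {B}: scan cost=50, card=50
  {A}: scan cost=120, card=120
  {CD}: card=37500; try (D,hash)→4600, (C,merge)→5500, (D,merge)→5550, (C,hash)→5900, (C,nl_idx)→40000, (C,nl)→75250 …(+1); best=4600 via (D,hash)
  {DE}: card=200; try (E,hash)→1900, (E,nl_idx)→2200, (D,merge)→3150, (E,merge)→3300, (D,hash)→4200, (D,nl)→25100 …(+1); best=1900 via (E,hash)
  {BE}: card=1000; try (B,hash)→800, (E,merge)→1200, (B,merge)→1250, (E,nl_idx)→1400, (E,hash)→1500, (B,nl_idx)→1700 …(+2); best=800 via (B,hash)
  {AB}: card=240; try (A,nl_idx)→640, (B,hash)→840, (B,nl_idx)→1080, (A,merge)→1360, (B,merge)→1430, (A,hash)→1780 …(+2); best=640 via (A,nl_idx)
  {CDE}: card=30000; try (C,merge)→6700, (C,hash)→7500, (C,nl_idx)→33700, (E,hash)→43500, (C,nl)→61900, (E,nl_idx)→297100 …(+2); best=6700 via (C,merge)
  {BDE}: card=2000; try (B,hash)→2700, (B,merge)→4050, (B,nl_idx)→5100, (D,hash)→5800, (B,nl)→11900, (D,merge)→14050 …(+1); best=2700 via (B,hash)
  {ABE}: card=4800; try (E,hash)→2280, (A,hash)→3480, (E,merge)→3600, (E,nl_idx)→7120, (A,nl_idx)→12600, (A,merge)→12760 …(+2); best=2280 via (E,hash)
  {BCDE}: card=300000; try (C,hash)→10100, (C,merge)→29700, (B,hash)→37300, (C,nl_idx)→320700, (B,nl_idx)→486700, (B,merge)→487050 …(+2); best=10100 via (C,hash)
  {ABDE}: card=9600; try (A,hash)→6380, (D,hash)→11080, (A,nl_idx)→26300, (A,merge)→27660, (D,merge)→71730, (A,nl)→242700 …(+1); best=6380 via (A,hash)
  {ABCDE}: card=1440000; try (C,hash)→21380, (C,merge)→153380, (A,hash)→311780, (C,nl_idx)→1532780, (C,nl)→2886380, (A,nl_idx)→3550100 …(+2); best=21380 via (C,hash)

cost=21380; order=D,E,B,A,C; methods=hash,hash,hash,hash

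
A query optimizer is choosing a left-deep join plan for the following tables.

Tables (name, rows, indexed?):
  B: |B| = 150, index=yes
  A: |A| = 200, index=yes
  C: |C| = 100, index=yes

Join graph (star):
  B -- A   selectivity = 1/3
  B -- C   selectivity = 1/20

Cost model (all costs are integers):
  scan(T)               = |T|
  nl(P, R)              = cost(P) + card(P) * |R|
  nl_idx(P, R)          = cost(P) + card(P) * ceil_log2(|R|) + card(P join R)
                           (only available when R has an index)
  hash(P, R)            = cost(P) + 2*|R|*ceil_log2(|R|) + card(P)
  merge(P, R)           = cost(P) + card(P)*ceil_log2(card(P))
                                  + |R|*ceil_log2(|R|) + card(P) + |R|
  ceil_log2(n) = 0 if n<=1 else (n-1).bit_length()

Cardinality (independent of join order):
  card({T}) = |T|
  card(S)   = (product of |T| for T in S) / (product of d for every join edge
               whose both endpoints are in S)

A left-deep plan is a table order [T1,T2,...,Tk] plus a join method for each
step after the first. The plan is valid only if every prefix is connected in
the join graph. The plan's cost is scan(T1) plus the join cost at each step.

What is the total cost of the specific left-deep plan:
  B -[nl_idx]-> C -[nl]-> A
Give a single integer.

step 1: scan B: cost=150, card=150
step 2: join C via nl_idx
    card(P join C) = 150*100/(20) = 750
    cost = 150 + 150*7 + 750 = 1950
step 3: join A via nl
    card(P join A) = 750*200/(3) = 50000
    cost = 1950 + 750*200 = 151950

151950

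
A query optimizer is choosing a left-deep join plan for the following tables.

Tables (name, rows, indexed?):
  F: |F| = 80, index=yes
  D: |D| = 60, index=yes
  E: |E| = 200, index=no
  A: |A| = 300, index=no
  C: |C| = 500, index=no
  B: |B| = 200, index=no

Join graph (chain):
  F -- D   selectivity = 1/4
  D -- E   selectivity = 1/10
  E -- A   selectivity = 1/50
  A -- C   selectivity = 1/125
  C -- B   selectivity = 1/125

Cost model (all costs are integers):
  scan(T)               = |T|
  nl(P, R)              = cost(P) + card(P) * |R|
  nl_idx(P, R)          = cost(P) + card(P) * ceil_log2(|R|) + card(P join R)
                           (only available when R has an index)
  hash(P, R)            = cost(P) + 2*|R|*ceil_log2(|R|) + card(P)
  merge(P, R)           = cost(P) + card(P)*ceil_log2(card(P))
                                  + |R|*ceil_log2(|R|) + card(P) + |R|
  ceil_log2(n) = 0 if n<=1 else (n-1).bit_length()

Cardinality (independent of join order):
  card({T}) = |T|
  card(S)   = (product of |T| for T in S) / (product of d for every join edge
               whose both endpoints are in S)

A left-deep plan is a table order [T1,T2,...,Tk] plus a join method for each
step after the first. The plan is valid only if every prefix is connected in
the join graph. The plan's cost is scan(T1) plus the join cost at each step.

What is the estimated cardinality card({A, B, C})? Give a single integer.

1920

Tables in S: A(300), B(200), C(500)
Edges inside S: A-C(d=125), C-B(d=125)
numerator = 300 * 200 * 500 = 30000000
denominator = 125 * 125 = 15625
card(S) = 30000000 / 15625 = 1920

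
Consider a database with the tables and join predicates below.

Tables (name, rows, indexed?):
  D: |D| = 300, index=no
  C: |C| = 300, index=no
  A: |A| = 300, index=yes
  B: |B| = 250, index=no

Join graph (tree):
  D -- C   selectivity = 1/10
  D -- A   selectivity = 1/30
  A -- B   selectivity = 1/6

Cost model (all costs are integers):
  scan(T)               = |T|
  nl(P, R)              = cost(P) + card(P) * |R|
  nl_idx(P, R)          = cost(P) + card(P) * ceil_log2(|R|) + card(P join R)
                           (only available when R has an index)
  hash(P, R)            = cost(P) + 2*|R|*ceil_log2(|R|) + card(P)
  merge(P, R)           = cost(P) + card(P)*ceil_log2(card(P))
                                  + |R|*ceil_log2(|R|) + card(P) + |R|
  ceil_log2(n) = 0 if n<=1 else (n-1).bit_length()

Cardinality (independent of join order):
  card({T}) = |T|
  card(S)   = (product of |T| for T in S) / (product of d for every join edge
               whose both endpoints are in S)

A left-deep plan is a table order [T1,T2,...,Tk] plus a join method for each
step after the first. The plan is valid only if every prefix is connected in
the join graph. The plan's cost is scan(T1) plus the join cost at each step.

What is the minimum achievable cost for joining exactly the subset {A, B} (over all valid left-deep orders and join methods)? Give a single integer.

4600

Selinger DP over subsets of {A,B}:
  {A}: scan cost=300, card=300
  {B}: scan cost=250, card=250
  {AB}: card=12500; try (B,hash)→4600, (A,merge)→5500, (B,merge)→5550, (A,hash)→5900, (A,nl_idx)→15000, (A,nl)→75250 …(+1); best=4600 via (B,hash)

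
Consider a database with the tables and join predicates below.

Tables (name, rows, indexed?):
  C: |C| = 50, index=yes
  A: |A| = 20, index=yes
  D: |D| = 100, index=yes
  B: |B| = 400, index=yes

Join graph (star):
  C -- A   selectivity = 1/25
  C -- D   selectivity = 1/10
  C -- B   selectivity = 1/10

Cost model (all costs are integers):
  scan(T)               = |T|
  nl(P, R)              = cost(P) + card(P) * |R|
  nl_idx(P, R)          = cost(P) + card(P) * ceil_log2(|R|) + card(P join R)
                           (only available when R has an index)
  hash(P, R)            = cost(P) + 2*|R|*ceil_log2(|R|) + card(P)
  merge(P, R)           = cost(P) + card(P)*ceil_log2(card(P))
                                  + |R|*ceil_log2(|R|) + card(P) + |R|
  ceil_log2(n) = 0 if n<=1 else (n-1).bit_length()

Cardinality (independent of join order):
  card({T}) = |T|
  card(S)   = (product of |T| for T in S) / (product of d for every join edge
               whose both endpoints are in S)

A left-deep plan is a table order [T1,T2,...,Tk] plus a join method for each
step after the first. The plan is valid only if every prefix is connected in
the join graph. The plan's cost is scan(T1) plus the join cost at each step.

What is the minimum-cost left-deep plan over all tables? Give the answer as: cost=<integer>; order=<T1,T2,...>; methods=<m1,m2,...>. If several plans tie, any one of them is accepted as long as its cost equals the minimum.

cost=5140; order=A,C,B,D; methods=nl_idx,nl_idx,hash

Selinger DP (subsets sized 1..n):
  {C}: scan cost=50, card=50
  {A}: scan cost=20, card=20
  {D}: scan cost=100, card=100
  {B}: scan cost=400, card=400
  {AC}: card=40; try (C,nl_idx)→180, (A,hash)→300, (A,nl_idx)→340, (C,merge)→490, (A,merge)→520, (C,hash)→640 …(+2); best=180 via (C,nl_idx)
  {CD}: card=500; try (C,hash)→800, (D,nl_idx)→900, (D,merge)→1200, (C,nl_idx)→1200, (C,merge)→1250, (D,hash)→1500 …(+2); best=800 via (C,hash)
  {BC}: card=2000; try (C,hash)→1400, (B,nl_idx)→2500, (B,merge)→4400, (C,merge)→4750, (C,nl_idx)→4800, (B,hash)→7300 …(+2); best=1400 via (C,hash)
  {ACD}: card=400; try (D,nl_idx)→860, (D,merge)→1260, (A,hash)→1500, (D,hash)→1620, (A,nl_idx)→3700, (D,nl)→4180 …(+2); best=860 via (D,nl_idx)
  {ABC}: card=1600; try (B,nl_idx)→2140, (A,hash)→3600, (B,merge)→4460, (B,hash)→7420, (A,nl_idx)→13000, (B,nl)→16180 …(+2); best=2140 via (B,nl_idx)
  {BCD}: card=20000; try (D,hash)→4800, (B,hash)→8500, (B,merge)→9800, (B,nl_idx)→25300, (D,merge)→26200, (D,nl_idx)→35400 …(+2); best=4800 via (D,hash)
  {ABCD}: card=16000; try (D,hash)→5140, (B,hash)→8460, (B,merge)→8860, (B,nl_idx)→20460, (D,merge)→22140, (A,hash)→25000 …(+6); best=5140 via (D,hash)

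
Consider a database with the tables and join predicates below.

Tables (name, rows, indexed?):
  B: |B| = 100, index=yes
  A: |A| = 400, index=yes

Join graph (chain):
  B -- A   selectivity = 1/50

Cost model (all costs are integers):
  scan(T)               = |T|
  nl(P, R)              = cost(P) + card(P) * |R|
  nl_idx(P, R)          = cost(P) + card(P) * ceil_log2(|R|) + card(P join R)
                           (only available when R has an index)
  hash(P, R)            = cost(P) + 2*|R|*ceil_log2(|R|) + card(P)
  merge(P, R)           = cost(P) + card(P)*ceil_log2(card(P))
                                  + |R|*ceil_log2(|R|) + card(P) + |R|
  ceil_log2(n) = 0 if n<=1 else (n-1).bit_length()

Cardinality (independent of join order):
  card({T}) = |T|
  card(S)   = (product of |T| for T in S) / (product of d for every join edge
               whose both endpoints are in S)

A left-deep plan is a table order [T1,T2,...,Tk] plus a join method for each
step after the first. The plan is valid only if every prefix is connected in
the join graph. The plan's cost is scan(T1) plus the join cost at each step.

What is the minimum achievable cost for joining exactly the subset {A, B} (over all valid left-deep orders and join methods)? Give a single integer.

Selinger DP over subsets of {A,B}:
  {B}: scan cost=100, card=100
  {A}: scan cost=400, card=400
  {AB}: card=800; try (A,nl_idx)→1800, (B,hash)→2200, (B,nl_idx)→4000, (A,merge)→4900, (B,merge)→5200, (A,hash)→7400 …(+2); best=1800 via (A,nl_idx)

1800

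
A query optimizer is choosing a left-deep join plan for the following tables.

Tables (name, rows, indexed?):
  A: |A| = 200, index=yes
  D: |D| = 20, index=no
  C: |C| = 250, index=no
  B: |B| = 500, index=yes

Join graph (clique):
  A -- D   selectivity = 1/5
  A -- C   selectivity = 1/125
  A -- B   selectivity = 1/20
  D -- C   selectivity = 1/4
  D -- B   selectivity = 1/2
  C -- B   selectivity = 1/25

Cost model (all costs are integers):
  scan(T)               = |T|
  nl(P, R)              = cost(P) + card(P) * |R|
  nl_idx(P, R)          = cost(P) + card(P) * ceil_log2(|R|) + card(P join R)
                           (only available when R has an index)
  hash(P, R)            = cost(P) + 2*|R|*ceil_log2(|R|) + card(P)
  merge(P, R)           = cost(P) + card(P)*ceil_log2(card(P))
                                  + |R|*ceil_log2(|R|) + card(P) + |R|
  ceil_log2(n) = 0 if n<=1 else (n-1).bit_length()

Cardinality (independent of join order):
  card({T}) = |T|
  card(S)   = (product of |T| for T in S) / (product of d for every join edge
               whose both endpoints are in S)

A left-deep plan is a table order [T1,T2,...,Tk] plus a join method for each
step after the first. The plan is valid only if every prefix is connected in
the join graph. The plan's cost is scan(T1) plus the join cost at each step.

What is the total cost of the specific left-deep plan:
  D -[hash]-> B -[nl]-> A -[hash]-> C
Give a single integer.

1023040

step 1: scan D: cost=20, card=20
step 2: join B via hash
    card(P join B) = 20*500/(2) = 5000
    cost = 20 + 2*500*9 + 20 = 9040
step 3: join A via nl
    card(P join A) = 5000*200/(5*20) = 10000
    cost = 9040 + 5000*200 = 1009040
step 4: join C via hash
    card(P join C) = 10000*250/(125*4*25) = 200
    cost = 1009040 + 2*250*8 + 10000 = 1023040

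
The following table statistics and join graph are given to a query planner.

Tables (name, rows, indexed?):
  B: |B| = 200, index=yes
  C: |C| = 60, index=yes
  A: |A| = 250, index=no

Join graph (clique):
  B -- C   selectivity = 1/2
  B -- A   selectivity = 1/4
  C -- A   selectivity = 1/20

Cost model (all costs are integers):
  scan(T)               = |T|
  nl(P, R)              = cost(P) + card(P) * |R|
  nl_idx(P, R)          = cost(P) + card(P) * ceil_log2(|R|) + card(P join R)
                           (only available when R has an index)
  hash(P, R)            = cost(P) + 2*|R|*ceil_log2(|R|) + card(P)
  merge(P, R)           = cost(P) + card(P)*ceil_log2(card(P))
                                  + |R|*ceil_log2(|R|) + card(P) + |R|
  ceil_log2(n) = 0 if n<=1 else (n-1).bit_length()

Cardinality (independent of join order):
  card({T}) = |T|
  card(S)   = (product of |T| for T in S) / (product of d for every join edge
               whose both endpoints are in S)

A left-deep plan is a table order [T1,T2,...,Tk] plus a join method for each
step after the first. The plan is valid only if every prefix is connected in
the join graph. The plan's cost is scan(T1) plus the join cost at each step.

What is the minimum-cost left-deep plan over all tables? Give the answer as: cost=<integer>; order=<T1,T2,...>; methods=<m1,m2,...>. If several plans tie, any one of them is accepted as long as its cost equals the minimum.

cost=5170; order=A,C,B; methods=hash,hash

Selinger DP (subsets sized 1..n):
  {B}: scan cost=200, card=200
  {C}: scan cost=60, card=60
  {A}: scan cost=250, card=250
  {BC}: card=6000; try (C,hash)→1120, (B,merge)→2280, (C,merge)→2420, (B,hash)→3320, (B,nl_idx)→6540, (C,nl_idx)→7400 …(+2); best=1120 via (C,hash)
  {AB}: card=12500; try (B,hash)→3700, (A,merge)→4250, (B,merge)→4300, (A,hash)→4400, (B,nl_idx)→14750, (A,nl)→50200 …(+1); best=3700 via (B,hash)
  {AC}: card=750; try (C,hash)→1220, (C,nl_idx)→2500, (A,merge)→2730, (C,merge)→2920, (A,hash)→4120, (A,nl)→15060 …(+1); best=1220 via (C,hash)
  {ABC}: card=18750; try (B,hash)→5170, (A,hash)→11120, (B,merge)→11270, (C,hash)→16920, (B,nl_idx)→25970, (A,merge)→87370 …(+5); best=5170 via (B,hash)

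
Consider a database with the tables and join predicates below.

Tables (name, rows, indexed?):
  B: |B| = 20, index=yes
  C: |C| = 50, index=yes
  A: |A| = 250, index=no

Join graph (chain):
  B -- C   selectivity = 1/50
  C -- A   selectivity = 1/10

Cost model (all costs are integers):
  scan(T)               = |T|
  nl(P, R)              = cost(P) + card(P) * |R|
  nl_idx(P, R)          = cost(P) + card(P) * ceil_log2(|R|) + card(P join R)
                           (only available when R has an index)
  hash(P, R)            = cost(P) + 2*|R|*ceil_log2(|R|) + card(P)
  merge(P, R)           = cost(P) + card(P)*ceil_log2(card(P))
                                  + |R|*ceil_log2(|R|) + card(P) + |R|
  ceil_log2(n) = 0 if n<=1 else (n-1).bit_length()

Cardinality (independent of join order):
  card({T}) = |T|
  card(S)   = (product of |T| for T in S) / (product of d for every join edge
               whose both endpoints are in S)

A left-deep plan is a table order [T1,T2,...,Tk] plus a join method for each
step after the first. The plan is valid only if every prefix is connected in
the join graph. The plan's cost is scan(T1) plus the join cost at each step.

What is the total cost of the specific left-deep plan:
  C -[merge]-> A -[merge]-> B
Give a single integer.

step 1: scan C: cost=50, card=50
step 2: join A via merge
    card(P join A) = 50*250/(10) = 1250
    cost = 50 + 50*6 + 250*8 + 50 + 250 = 2650
step 3: join B via merge
    card(P join B) = 1250*20/(50) = 500
    cost = 2650 + 1250*11 + 20*5 + 1250 + 20 = 17770

17770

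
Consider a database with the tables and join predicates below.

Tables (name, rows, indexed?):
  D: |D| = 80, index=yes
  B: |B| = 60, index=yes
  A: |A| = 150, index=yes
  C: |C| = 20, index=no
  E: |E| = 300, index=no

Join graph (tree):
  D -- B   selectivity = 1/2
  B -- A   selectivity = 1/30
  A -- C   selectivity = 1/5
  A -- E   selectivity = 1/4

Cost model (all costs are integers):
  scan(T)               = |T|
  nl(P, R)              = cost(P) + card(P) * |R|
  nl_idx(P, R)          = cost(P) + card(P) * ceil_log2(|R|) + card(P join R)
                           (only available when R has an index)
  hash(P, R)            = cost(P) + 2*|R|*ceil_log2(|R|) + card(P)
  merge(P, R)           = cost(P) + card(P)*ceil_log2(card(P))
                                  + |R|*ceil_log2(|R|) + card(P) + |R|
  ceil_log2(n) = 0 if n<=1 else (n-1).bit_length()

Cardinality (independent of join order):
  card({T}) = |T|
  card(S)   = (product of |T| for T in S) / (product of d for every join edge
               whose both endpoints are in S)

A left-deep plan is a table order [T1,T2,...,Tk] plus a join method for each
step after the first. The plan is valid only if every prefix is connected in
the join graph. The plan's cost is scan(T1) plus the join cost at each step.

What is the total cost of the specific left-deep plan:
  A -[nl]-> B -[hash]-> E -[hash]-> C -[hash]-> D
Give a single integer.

step 1: scan A: cost=150, card=150
step 2: join B via nl
    card(P join B) = 150*60/(30) = 300
    cost = 150 + 150*60 = 9150
step 3: join E via hash
    card(P join E) = 300*300/(4) = 22500
    cost = 9150 + 2*300*9 + 300 = 14850
step 4: join C via hash
    card(P join C) = 22500*20/(5) = 90000
    cost = 14850 + 2*20*5 + 22500 = 37550
step 5: join D via hash
    card(P join D) = 90000*80/(2) = 3600000
    cost = 37550 + 2*80*7 + 90000 = 128670

128670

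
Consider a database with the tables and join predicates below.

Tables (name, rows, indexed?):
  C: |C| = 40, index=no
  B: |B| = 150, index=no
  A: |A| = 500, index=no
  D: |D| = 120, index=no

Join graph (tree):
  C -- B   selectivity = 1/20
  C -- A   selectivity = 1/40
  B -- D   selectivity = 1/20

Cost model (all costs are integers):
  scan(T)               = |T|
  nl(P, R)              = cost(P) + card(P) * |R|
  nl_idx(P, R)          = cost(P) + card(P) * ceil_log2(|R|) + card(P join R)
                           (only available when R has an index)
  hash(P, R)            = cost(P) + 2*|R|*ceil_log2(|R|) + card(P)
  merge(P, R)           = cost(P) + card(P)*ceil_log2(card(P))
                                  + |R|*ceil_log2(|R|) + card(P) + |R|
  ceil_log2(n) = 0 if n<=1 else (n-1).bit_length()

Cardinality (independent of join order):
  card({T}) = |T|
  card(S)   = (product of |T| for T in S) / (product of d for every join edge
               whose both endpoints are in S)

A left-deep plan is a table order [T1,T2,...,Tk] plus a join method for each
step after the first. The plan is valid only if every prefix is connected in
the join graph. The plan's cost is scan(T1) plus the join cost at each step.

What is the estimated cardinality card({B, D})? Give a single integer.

900

Tables in S: B(150), D(120)
Edges inside S: B-D(d=20)
numerator = 150 * 120 = 18000
denominator = 20 = 20
card(S) = 18000 / 20 = 900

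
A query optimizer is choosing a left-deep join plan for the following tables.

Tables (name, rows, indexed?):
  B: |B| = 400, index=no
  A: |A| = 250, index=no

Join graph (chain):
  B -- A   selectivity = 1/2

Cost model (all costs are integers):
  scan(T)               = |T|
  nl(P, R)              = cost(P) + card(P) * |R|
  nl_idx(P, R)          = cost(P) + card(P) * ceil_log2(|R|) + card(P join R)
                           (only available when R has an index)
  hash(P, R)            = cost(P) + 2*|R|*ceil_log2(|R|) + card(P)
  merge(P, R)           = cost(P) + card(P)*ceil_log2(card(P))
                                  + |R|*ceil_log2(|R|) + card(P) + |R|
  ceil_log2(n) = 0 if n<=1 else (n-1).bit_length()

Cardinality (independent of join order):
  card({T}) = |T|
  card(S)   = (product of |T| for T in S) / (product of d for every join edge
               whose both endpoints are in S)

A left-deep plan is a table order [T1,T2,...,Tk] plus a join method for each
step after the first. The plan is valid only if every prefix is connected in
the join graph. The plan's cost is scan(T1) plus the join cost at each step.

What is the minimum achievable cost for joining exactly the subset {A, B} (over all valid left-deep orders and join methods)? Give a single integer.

4800

Selinger DP over subsets of {A,B}:
  {B}: scan cost=400, card=400
  {A}: scan cost=250, card=250
  {AB}: card=50000; try (A,hash)→4800, (B,merge)→6500, (A,merge)→6650, (B,hash)→7700, (B,nl)→100250, (A,nl)→100400; best=4800 via (A,hash)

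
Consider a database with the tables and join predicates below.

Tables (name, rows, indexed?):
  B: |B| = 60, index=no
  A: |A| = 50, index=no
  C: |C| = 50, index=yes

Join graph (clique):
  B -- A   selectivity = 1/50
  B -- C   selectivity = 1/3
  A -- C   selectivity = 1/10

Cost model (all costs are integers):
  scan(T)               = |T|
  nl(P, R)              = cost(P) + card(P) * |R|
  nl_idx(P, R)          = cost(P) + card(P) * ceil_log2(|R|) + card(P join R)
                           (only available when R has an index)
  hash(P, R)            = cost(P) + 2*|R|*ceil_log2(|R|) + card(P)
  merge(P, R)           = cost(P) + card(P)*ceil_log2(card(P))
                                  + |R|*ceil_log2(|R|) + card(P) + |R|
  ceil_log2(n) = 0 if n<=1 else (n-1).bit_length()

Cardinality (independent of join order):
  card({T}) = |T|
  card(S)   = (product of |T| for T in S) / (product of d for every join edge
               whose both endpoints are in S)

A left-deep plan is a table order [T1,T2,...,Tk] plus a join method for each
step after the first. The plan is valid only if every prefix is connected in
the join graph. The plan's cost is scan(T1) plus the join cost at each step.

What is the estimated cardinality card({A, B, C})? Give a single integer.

Tables in S: A(50), B(60), C(50)
Edges inside S: B-A(d=50), B-C(d=3), A-C(d=10)
numerator = 50 * 60 * 50 = 150000
denominator = 50 * 3 * 10 = 1500
card(S) = 150000 / 1500 = 100

100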